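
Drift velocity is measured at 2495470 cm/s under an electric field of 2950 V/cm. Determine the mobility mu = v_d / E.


Step 1: mu = v_d / E
Step 2: mu = 2495470 / 2950
Step 3: mu = 845.92 cm^2/(V*s)

845.92


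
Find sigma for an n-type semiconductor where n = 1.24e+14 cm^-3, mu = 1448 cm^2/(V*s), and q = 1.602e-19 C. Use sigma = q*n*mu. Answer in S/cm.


Step 1: sigma = q * n * mu
Step 2: sigma = 1.602e-19 * 1.24e+14 * 1448
Step 3: sigma = 2.876e-02 S/cm

2.876e-02


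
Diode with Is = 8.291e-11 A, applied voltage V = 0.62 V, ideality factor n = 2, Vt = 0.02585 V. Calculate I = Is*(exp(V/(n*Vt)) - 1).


Step 1: V/(n*Vt) = 0.62/(2*0.02585) = 11.9923
Step 2: exp(11.9923) = 1.6151e+05
Step 3: I = 8.291e-11 * (1.6151e+05 - 1) = 1.34e-05 A

1.34e-05


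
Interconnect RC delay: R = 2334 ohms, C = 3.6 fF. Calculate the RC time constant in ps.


Step 1: tau = R * C
Step 2: tau = 2334 * 3.6 fF = 2334 * 3.6e-15 F
Step 3: tau = 8.4024e-12 s = 8.4024 ps

8.4024


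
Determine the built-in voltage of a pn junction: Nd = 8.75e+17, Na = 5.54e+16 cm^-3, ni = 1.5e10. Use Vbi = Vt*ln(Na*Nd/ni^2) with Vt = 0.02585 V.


Step 1: Compute Na*Nd/ni^2 = 5.54e+16 * 8.75e+17 / (1.5e10)^2 = 2.1544e+14
Step 2: ln(2.1544e+14) = 33.0037
Step 3: Vbi = 0.02585 * 33.0037 = 0.853 V

0.853


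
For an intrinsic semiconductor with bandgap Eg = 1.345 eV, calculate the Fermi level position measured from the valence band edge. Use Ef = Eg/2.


Step 1: For an intrinsic semiconductor, the Fermi level sits at midgap.
Step 2: Ef = Eg / 2 = 1.345 / 2 = 0.6725 eV

0.6725


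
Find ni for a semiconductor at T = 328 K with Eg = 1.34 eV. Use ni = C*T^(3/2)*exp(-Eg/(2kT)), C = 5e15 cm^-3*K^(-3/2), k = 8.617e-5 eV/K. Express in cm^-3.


Step 1: Compute kT = 8.617e-5 * 328 = 0.02826376 eV
Step 2: Exponent = -Eg/(2kT) = -1.34/(2*0.02826376) = -23.70527
Step 3: T^(3/2) = 328^1.5 = 5940.33
Step 4: ni = 5e15 * 5940.33 * exp(-23.70527) = 1.51e+09 cm^-3

1.51e+09


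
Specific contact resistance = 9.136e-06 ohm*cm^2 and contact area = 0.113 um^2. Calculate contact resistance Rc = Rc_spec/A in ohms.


Step 1: Convert area to cm^2: 0.113 um^2 = 1.1300e-09 cm^2
Step 2: Rc = Rc_spec / A = 9.136e-06 / 1.1300e-09
Step 3: Rc = 8.08e+03 ohms

8.08e+03


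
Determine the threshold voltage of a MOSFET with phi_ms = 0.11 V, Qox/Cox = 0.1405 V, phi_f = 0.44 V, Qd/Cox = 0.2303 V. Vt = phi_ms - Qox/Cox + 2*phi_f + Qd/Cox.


Step 1: Vt = phi_ms - Qox/Cox + 2*phi_f + Qd/Cox
Step 2: Vt = 0.11 - 0.1405 + 2*0.44 + 0.2303
Step 3: Vt = 0.11 - 0.1405 + 0.88 + 0.2303
Step 4: Vt = 1.0798 V

1.0798


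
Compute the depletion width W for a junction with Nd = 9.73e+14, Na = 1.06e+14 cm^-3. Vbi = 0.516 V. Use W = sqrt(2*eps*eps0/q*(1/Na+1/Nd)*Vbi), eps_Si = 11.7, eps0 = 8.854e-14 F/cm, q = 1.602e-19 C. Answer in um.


Step 1: 1/Na + 1/Nd = 1/1.06e+14 + 1/9.73e+14 = 1.04617e-14
Step 2: 2*eps*eps0/q = 2*11.7*8.854e-14/1.602e-19 = 1.293281e+07
Step 3: W^2 = 1.293281e+07 * 1.04617e-14 * 0.516 = 6.98144e-08
Step 4: W = sqrt(6.98144e-08) = 2.642e-04 cm = 2.642 um

2.642


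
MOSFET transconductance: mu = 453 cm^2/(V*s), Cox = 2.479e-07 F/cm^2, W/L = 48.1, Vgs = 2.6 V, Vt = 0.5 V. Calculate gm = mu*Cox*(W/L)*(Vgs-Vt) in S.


Step 1: Vov = Vgs - Vt = 2.6 - 0.5 = 2.1 V
Step 2: gm = mu * Cox * (W/L) * Vov
Step 3: gm = 453 * 2.479e-07 * 48.1 * 2.1 = 1.13e-02 S

1.13e-02


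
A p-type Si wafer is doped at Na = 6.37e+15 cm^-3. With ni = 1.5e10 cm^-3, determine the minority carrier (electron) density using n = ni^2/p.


Step 1: Majority hole concentration p ≈ Na = 6.37e+15 cm^-3
Step 2: n = ni^2 / Na = (1.5e10)^2 / 6.37e+15
Step 3: n = 3.53e+04 cm^-3

3.53e+04


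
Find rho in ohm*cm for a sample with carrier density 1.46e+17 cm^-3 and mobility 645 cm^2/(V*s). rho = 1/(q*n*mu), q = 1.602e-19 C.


Step 1: sigma = q * n * mu = 1.602e-19 * 1.46e+17 * 645 = 1.50860e+01 S/cm
Step 2: rho = 1 / sigma = 1 / 1.50860e+01 = 0.06629 ohm*cm

0.06629


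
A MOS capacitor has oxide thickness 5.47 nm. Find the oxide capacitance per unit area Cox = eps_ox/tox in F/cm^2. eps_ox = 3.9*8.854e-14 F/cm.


Step 1: eps_ox = 3.9 * 8.854e-14 = 3.45306e-13 F/cm
Step 2: tox in cm = 5.47 nm * 1e-7 = 5.4700e-07 cm
Step 3: Cox = 3.45306e-13 / 5.4700e-07 = 6.31e-07 F/cm^2

6.31e-07


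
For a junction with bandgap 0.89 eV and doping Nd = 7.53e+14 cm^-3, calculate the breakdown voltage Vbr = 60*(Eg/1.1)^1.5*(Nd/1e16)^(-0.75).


Step 1: Eg/1.1 = 0.89/1.1 = 0.809091
Step 2: (Eg/1.1)^1.5 = 0.809091^1.5 = 0.727773
Step 3: (Nd/1e16)^(-0.75) = (0.0753)^(-0.75) = 6.956708
Step 4: Vbr = 60 * 0.727773 * 6.956708 = 303.8 V

303.8


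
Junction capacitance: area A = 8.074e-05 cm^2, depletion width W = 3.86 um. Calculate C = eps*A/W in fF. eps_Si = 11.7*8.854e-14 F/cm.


Step 1: eps_Si = 11.7 * 8.854e-14 = 1.035918e-12 F/cm
Step 2: W in cm = 3.86 * 1e-4 = 3.86e-04 cm
Step 3: C = 1.035918e-12 * 8.074e-05 / 3.86e-04 = 2.166840e-13 F
Step 4: C = 216.68 fF

216.68


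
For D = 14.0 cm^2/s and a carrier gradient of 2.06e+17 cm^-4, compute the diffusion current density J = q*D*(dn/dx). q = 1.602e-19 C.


Step 1: J = q * D * (dn/dx)
Step 2: J = 1.602e-19 * 14.0 * 2.06e+17
Step 3: J = 4.62e-01 A/cm^2

4.62e-01


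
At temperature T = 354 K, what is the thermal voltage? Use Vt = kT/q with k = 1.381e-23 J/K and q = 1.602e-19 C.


Step 1: kT = 1.381e-23 * 354 = 4.88874e-21 J
Step 2: Vt = kT/q = 4.88874e-21 / 1.602e-19
Step 3: Vt = 0.03052 V

0.03052


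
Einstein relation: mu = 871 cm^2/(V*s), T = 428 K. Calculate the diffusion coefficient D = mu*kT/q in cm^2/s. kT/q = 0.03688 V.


Step 1: D = mu * (kT/q)
Step 2: D = 871 * 0.03688
Step 3: D = 32.12 cm^2/s

32.12


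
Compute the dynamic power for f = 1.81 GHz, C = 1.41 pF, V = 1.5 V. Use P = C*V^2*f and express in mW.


Step 1: V^2 = 1.5^2 = 2.25 V^2
Step 2: P = C*V^2*f = 1.41e-12 F * 2.25 * 1.81e9 Hz
Step 3: P = 5.742225e-03 W
Step 4: P = 5.742 mW

5.742


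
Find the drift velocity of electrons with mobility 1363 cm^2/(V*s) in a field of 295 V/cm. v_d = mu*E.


Step 1: v_d = mu * E
Step 2: v_d = 1363 * 295 = 402085
Step 3: v_d = 4.02e+05 cm/s

4.02e+05


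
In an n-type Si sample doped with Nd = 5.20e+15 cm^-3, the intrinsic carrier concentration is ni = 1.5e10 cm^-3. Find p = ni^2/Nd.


Step 1: Since Nd >> ni, n ≈ Nd = 5.20e+15 cm^-3
Step 2: p = ni^2 / n = (1.5e10)^2 / 5.20e+15
Step 3: p = 2.25e20 / 5.20e+15 = 4.33e+04 cm^-3

4.33e+04


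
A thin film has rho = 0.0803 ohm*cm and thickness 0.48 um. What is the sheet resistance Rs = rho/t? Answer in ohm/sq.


Step 1: Convert thickness to cm: t = 0.48 um = 4.8000e-05 cm
Step 2: Rs = rho / t = 0.0803 / 4.8000e-05
Step 3: Rs = 1672.9 ohm/sq

1672.9


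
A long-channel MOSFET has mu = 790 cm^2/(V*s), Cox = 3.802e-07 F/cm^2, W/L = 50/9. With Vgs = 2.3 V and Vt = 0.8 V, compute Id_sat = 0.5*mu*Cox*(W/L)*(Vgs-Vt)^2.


Step 1: Overdrive voltage Vov = Vgs - Vt = 2.3 - 0.8 = 1.5 V
Step 2: W/L = 50/9 = 5.55556
Step 3: Id = 0.5 * 790 * 3.802e-07 * 5.55556 * 1.5^2
Step 4: Id = 1.88e-03 A

1.88e-03


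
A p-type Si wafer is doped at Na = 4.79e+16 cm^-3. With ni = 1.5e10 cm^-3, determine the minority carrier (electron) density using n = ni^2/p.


Step 1: Majority hole concentration p ≈ Na = 4.79e+16 cm^-3
Step 2: n = ni^2 / Na = (1.5e10)^2 / 4.79e+16
Step 3: n = 4.70e+03 cm^-3

4.70e+03


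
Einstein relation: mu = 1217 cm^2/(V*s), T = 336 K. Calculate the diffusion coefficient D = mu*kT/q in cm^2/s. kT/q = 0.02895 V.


Step 1: D = mu * (kT/q)
Step 2: D = 1217 * 0.02895
Step 3: D = 35.23 cm^2/s

35.23


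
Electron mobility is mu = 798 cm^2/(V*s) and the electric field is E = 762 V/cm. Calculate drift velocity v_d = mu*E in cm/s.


Step 1: v_d = mu * E
Step 2: v_d = 798 * 762 = 608076
Step 3: v_d = 6.08e+05 cm/s

6.08e+05


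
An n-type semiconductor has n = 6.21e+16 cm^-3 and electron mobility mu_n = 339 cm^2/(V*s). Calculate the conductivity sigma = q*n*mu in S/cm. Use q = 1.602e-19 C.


Step 1: sigma = q * n * mu
Step 2: sigma = 1.602e-19 * 6.21e+16 * 339
Step 3: sigma = 3.373e+00 S/cm

3.373e+00


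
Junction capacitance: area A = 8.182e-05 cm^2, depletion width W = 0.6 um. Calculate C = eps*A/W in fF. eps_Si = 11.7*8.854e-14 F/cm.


Step 1: eps_Si = 11.7 * 8.854e-14 = 1.035918e-12 F/cm
Step 2: W in cm = 0.6 * 1e-4 = 6.00e-05 cm
Step 3: C = 1.035918e-12 * 8.182e-05 / 6.00e-05 = 1.412647e-12 F
Step 4: C = 1412.65 fF

1412.65


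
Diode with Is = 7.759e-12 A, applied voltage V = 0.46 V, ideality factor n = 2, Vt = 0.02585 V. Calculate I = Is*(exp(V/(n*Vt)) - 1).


Step 1: V/(n*Vt) = 0.46/(2*0.02585) = 8.8975
Step 2: exp(8.8975) = 7.3137e+03
Step 3: I = 7.759e-12 * (7.3137e+03 - 1) = 5.67e-08 A

5.67e-08


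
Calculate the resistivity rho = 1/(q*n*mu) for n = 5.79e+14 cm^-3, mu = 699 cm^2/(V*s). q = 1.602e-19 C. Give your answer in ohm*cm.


Step 1: sigma = q * n * mu = 1.602e-19 * 5.79e+14 * 699 = 6.48363e-02 S/cm
Step 2: rho = 1 / sigma = 1 / 6.48363e-02 = 15.42 ohm*cm

15.42


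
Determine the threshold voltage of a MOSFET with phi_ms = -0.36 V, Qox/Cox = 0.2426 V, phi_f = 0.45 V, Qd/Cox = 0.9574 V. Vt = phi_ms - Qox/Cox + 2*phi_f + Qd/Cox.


Step 1: Vt = phi_ms - Qox/Cox + 2*phi_f + Qd/Cox
Step 2: Vt = -0.36 - 0.2426 + 2*0.45 + 0.9574
Step 3: Vt = -0.36 - 0.2426 + 0.9 + 0.9574
Step 4: Vt = 1.2548 V

1.2548


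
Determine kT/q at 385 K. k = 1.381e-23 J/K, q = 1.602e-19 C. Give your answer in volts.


Step 1: kT = 1.381e-23 * 385 = 5.31685e-21 J
Step 2: Vt = kT/q = 5.31685e-21 / 1.602e-19
Step 3: Vt = 0.03319 V

0.03319


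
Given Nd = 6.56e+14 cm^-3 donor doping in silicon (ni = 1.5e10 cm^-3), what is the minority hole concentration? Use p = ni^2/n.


Step 1: Since Nd >> ni, n ≈ Nd = 6.56e+14 cm^-3
Step 2: p = ni^2 / n = (1.5e10)^2 / 6.56e+14
Step 3: p = 2.25e20 / 6.56e+14 = 3.43e+05 cm^-3

3.43e+05


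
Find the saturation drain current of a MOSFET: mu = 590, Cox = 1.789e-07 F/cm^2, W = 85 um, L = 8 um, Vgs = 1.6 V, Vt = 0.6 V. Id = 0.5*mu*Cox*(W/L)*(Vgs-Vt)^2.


Step 1: Overdrive voltage Vov = Vgs - Vt = 1.6 - 0.6 = 1.0 V
Step 2: W/L = 85/8 = 10.625
Step 3: Id = 0.5 * 590 * 1.789e-07 * 10.625 * 1.0^2
Step 4: Id = 5.61e-04 A

5.61e-04


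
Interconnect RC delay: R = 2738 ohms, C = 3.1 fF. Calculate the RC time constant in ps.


Step 1: tau = R * C
Step 2: tau = 2738 * 3.1 fF = 2738 * 3.1e-15 F
Step 3: tau = 8.4878e-12 s = 8.4878 ps

8.4878


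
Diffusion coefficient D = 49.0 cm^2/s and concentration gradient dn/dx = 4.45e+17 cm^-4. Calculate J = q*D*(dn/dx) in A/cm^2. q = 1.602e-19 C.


Step 1: J = q * D * (dn/dx)
Step 2: J = 1.602e-19 * 49.0 * 4.45e+17
Step 3: J = 3.49e+00 A/cm^2

3.49e+00


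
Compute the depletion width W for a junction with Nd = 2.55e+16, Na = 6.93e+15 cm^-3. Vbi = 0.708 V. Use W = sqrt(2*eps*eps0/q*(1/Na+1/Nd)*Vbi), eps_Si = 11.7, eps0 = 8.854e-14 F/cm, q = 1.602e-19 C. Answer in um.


Step 1: 1/Na + 1/Nd = 1/6.93e+15 + 1/2.55e+16 = 1.83516e-16
Step 2: 2*eps*eps0/q = 2*11.7*8.854e-14/1.602e-19 = 1.293281e+07
Step 3: W^2 = 1.293281e+07 * 1.83516e-16 * 0.708 = 1.68035e-09
Step 4: W = sqrt(1.68035e-09) = 4.099e-05 cm = 0.4099 um

0.4099


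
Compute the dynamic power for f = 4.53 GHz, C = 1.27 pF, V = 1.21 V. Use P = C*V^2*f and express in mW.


Step 1: V^2 = 1.21^2 = 1.4641 V^2
Step 2: P = C*V^2*f = 1.27e-12 F * 1.4641 * 4.53e9 Hz
Step 3: P = 8.42311371e-03 W
Step 4: P = 8.423 mW

8.423


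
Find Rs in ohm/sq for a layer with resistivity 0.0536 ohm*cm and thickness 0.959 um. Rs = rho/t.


Step 1: Convert thickness to cm: t = 0.959 um = 9.5900e-05 cm
Step 2: Rs = rho / t = 0.0536 / 9.5900e-05
Step 3: Rs = 558.9 ohm/sq

558.9


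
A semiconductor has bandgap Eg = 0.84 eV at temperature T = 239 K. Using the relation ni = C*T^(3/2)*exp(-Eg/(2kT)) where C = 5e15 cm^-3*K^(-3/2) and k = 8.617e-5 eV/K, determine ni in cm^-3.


Step 1: Compute kT = 8.617e-5 * 239 = 0.02059463 eV
Step 2: Exponent = -Eg/(2kT) = -0.84/(2*0.02059463) = -20.39367
Step 3: T^(3/2) = 239^1.5 = 3694.85
Step 4: ni = 5e15 * 3694.85 * exp(-20.39367) = 2.57e+10 cm^-3

2.57e+10


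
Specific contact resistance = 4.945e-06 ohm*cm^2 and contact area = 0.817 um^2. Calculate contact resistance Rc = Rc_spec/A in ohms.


Step 1: Convert area to cm^2: 0.817 um^2 = 8.1700e-09 cm^2
Step 2: Rc = Rc_spec / A = 4.945e-06 / 8.1700e-09
Step 3: Rc = 6.05e+02 ohms

6.05e+02


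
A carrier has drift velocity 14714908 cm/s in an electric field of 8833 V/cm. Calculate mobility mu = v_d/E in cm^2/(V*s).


Step 1: mu = v_d / E
Step 2: mu = 14714908 / 8833
Step 3: mu = 1665.9 cm^2/(V*s)

1665.9


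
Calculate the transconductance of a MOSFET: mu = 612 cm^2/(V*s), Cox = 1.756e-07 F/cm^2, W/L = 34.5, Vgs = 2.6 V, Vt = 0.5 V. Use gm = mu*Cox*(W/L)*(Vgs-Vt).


Step 1: Vov = Vgs - Vt = 2.6 - 0.5 = 2.1 V
Step 2: gm = mu * Cox * (W/L) * Vov
Step 3: gm = 612 * 1.756e-07 * 34.5 * 2.1 = 7.79e-03 S

7.79e-03


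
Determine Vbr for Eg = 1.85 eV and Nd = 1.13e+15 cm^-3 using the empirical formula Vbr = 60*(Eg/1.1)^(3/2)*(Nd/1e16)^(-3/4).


Step 1: Eg/1.1 = 1.85/1.1 = 1.681818
Step 2: (Eg/1.1)^1.5 = 1.681818^1.5 = 2.181064
Step 3: (Nd/1e16)^(-0.75) = (0.113)^(-0.75) = 5.130872
Step 4: Vbr = 60 * 2.181064 * 5.130872 = 671.4 V

671.4


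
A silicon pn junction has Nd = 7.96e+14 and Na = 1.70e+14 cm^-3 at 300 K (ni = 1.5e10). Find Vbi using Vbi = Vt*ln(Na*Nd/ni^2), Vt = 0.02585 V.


Step 1: Compute Na*Nd/ni^2 = 1.70e+14 * 7.96e+14 / (1.5e10)^2 = 6.0142e+08
Step 2: ln(6.0142e+08) = 20.2148
Step 3: Vbi = 0.02585 * 20.2148 = 0.523 V

0.523


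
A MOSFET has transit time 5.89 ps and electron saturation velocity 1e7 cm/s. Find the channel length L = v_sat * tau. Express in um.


Step 1: tau in seconds = 5.89 ps * 1e-12 = 5.8900e-12 s
Step 2: L = v_sat * tau = 1e7 * 5.8900e-12 = 5.8900e-05 cm
Step 3: L in um = 5.8900e-05 * 1e4 = 0.589 um

0.589


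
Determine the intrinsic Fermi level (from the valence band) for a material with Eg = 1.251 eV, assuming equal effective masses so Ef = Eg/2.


Step 1: For an intrinsic semiconductor, the Fermi level sits at midgap.
Step 2: Ef = Eg / 2 = 1.251 / 2 = 0.6255 eV

0.6255


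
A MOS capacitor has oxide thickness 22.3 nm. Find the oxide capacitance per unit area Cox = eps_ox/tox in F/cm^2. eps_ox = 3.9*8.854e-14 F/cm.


Step 1: eps_ox = 3.9 * 8.854e-14 = 3.45306e-13 F/cm
Step 2: tox in cm = 22.3 nm * 1e-7 = 2.2300e-06 cm
Step 3: Cox = 3.45306e-13 / 2.2300e-06 = 1.55e-07 F/cm^2

1.55e-07


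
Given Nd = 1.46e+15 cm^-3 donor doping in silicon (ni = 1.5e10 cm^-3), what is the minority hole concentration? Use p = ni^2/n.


Step 1: Since Nd >> ni, n ≈ Nd = 1.46e+15 cm^-3
Step 2: p = ni^2 / n = (1.5e10)^2 / 1.46e+15
Step 3: p = 2.25e20 / 1.46e+15 = 1.54e+05 cm^-3

1.54e+05


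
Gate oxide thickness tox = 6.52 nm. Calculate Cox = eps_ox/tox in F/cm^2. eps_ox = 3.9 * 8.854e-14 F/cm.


Step 1: eps_ox = 3.9 * 8.854e-14 = 3.45306e-13 F/cm
Step 2: tox in cm = 6.52 nm * 1e-7 = 6.5200e-07 cm
Step 3: Cox = 3.45306e-13 / 6.5200e-07 = 5.30e-07 F/cm^2

5.30e-07


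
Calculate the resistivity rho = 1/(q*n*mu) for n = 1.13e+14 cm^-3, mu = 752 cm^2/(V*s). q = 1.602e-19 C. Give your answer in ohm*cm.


Step 1: sigma = q * n * mu = 1.602e-19 * 1.13e+14 * 752 = 1.36132e-02 S/cm
Step 2: rho = 1 / sigma = 1 / 1.36132e-02 = 73.46 ohm*cm

73.46


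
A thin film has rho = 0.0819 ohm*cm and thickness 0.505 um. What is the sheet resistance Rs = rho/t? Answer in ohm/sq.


Step 1: Convert thickness to cm: t = 0.505 um = 5.0500e-05 cm
Step 2: Rs = rho / t = 0.0819 / 5.0500e-05
Step 3: Rs = 1621.8 ohm/sq

1621.8


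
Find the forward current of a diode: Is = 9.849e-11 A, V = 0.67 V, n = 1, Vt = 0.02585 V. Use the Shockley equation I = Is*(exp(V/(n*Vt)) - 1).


Step 1: V/(n*Vt) = 0.67/(1*0.02585) = 25.9188
Step 2: exp(25.9188) = 1.8046e+11
Step 3: I = 9.849e-11 * (1.8046e+11 - 1) = 1.78e+01 A

1.78e+01


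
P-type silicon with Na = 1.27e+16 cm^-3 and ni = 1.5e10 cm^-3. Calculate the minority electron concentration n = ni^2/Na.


Step 1: Majority hole concentration p ≈ Na = 1.27e+16 cm^-3
Step 2: n = ni^2 / Na = (1.5e10)^2 / 1.27e+16
Step 3: n = 1.77e+04 cm^-3

1.77e+04


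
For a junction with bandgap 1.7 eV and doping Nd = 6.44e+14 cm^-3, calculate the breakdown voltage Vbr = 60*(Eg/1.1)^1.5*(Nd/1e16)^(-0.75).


Step 1: Eg/1.1 = 1.7/1.1 = 1.545455
Step 2: (Eg/1.1)^1.5 = 1.545455^1.5 = 1.921253
Step 3: (Nd/1e16)^(-0.75) = (0.0644)^(-0.75) = 7.822320
Step 4: Vbr = 60 * 1.921253 * 7.822320 = 901.7 V

901.7


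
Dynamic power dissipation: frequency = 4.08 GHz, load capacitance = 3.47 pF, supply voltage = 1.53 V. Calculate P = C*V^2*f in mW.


Step 1: V^2 = 1.53^2 = 2.3409 V^2
Step 2: P = C*V^2*f = 3.47e-12 F * 2.3409 * 4.08e9 Hz
Step 3: P = 3.314152584e-02 W
Step 4: P = 33.142 mW

33.142


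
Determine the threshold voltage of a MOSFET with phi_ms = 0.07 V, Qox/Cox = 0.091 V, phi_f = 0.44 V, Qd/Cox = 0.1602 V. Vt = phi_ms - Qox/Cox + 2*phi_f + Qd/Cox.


Step 1: Vt = phi_ms - Qox/Cox + 2*phi_f + Qd/Cox
Step 2: Vt = 0.07 - 0.091 + 2*0.44 + 0.1602
Step 3: Vt = 0.07 - 0.091 + 0.88 + 0.1602
Step 4: Vt = 1.0192 V

1.0192


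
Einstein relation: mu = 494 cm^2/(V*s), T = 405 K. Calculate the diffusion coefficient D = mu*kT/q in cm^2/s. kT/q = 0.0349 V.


Step 1: D = mu * (kT/q)
Step 2: D = 494 * 0.0349
Step 3: D = 17.24 cm^2/s

17.24


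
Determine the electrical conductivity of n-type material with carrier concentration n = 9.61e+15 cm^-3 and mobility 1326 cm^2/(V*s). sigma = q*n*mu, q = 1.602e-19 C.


Step 1: sigma = q * n * mu
Step 2: sigma = 1.602e-19 * 9.61e+15 * 1326
Step 3: sigma = 2.041e+00 S/cm

2.041e+00


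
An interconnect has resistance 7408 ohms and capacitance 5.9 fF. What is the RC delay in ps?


Step 1: tau = R * C
Step 2: tau = 7408 * 5.9 fF = 7408 * 5.9e-15 F
Step 3: tau = 4.37072e-11 s = 43.7072 ps

43.7072


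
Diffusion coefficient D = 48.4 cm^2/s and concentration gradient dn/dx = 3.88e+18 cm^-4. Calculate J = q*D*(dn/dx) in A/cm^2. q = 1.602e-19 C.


Step 1: J = q * D * (dn/dx)
Step 2: J = 1.602e-19 * 48.4 * 3.88e+18
Step 3: J = 3.01e+01 A/cm^2

3.01e+01


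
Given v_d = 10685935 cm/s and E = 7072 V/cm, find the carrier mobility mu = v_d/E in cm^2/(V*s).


Step 1: mu = v_d / E
Step 2: mu = 10685935 / 7072
Step 3: mu = 1511.02 cm^2/(V*s)

1511.02


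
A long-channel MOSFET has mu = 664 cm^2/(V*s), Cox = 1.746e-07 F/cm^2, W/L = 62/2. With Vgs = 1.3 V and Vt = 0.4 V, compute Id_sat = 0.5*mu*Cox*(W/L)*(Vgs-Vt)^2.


Step 1: Overdrive voltage Vov = Vgs - Vt = 1.3 - 0.4 = 0.9 V
Step 2: W/L = 62/2 = 31
Step 3: Id = 0.5 * 664 * 1.746e-07 * 31 * 0.9^2
Step 4: Id = 1.46e-03 A

1.46e-03


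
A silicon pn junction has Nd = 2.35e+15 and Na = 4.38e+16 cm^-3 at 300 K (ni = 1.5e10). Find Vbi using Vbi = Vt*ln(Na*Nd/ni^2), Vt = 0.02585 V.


Step 1: Compute Na*Nd/ni^2 = 4.38e+16 * 2.35e+15 / (1.5e10)^2 = 4.5747e+11
Step 2: ln(4.5747e+11) = 26.8490
Step 3: Vbi = 0.02585 * 26.8490 = 0.694 V

0.694


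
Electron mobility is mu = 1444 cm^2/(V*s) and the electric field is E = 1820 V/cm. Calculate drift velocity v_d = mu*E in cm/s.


Step 1: v_d = mu * E
Step 2: v_d = 1444 * 1820 = 2628080
Step 3: v_d = 2.63e+06 cm/s

2.63e+06


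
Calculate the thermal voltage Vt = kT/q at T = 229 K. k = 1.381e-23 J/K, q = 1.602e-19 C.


Step 1: kT = 1.381e-23 * 229 = 3.16249e-21 J
Step 2: Vt = kT/q = 3.16249e-21 / 1.602e-19
Step 3: Vt = 0.01974 V

0.01974


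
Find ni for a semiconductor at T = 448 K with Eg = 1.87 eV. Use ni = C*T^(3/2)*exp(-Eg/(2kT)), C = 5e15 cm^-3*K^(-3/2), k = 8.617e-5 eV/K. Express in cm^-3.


Step 1: Compute kT = 8.617e-5 * 448 = 0.03860416 eV
Step 2: Exponent = -Eg/(2kT) = -1.87/(2*0.03860416) = -24.22019
Step 3: T^(3/2) = 448^1.5 = 9482.37
Step 4: ni = 5e15 * 9482.37 * exp(-24.22019) = 1.44e+09 cm^-3

1.44e+09


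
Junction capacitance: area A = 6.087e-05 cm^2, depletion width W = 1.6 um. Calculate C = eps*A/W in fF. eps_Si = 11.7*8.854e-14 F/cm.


Step 1: eps_Si = 11.7 * 8.854e-14 = 1.035918e-12 F/cm
Step 2: W in cm = 1.6 * 1e-4 = 1.60e-04 cm
Step 3: C = 1.035918e-12 * 6.087e-05 / 1.60e-04 = 3.941021e-13 F
Step 4: C = 394.1 fF

394.1


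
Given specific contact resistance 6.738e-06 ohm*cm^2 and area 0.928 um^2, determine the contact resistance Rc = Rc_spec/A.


Step 1: Convert area to cm^2: 0.928 um^2 = 9.2800e-09 cm^2
Step 2: Rc = Rc_spec / A = 6.738e-06 / 9.2800e-09
Step 3: Rc = 7.26e+02 ohms

7.26e+02


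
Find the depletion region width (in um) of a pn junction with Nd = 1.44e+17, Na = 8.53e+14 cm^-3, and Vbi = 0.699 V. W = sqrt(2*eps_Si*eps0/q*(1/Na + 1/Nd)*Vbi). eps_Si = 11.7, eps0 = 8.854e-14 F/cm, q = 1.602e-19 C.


Step 1: 1/Na + 1/Nd = 1/8.53e+14 + 1/1.44e+17 = 1.17928e-15
Step 2: 2*eps*eps0/q = 2*11.7*8.854e-14/1.602e-19 = 1.293281e+07
Step 3: W^2 = 1.293281e+07 * 1.17928e-15 * 0.699 = 1.06607e-08
Step 4: W = sqrt(1.06607e-08) = 1.033e-04 cm = 1.033 um

1.033


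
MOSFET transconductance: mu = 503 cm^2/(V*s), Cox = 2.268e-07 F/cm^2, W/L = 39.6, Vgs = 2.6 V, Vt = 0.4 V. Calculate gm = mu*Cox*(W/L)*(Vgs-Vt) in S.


Step 1: Vov = Vgs - Vt = 2.6 - 0.4 = 2.2 V
Step 2: gm = mu * Cox * (W/L) * Vov
Step 3: gm = 503 * 2.268e-07 * 39.6 * 2.2 = 9.94e-03 S

9.94e-03


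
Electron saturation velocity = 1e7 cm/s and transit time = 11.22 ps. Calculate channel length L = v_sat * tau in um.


Step 1: tau in seconds = 11.22 ps * 1e-12 = 1.1220e-11 s
Step 2: L = v_sat * tau = 1e7 * 1.1220e-11 = 1.1220e-04 cm
Step 3: L in um = 1.1220e-04 * 1e4 = 1.122 um

1.122


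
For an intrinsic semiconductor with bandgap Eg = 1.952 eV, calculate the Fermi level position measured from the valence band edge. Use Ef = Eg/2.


Step 1: For an intrinsic semiconductor, the Fermi level sits at midgap.
Step 2: Ef = Eg / 2 = 1.952 / 2 = 0.976 eV

0.976


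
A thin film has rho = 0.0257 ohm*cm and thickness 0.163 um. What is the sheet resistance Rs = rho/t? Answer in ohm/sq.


Step 1: Convert thickness to cm: t = 0.163 um = 1.6300e-05 cm
Step 2: Rs = rho / t = 0.0257 / 1.6300e-05
Step 3: Rs = 1576.7 ohm/sq

1576.7


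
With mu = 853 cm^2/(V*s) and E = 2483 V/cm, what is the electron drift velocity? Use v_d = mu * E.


Step 1: v_d = mu * E
Step 2: v_d = 853 * 2483 = 2117999
Step 3: v_d = 2.12e+06 cm/s

2.12e+06


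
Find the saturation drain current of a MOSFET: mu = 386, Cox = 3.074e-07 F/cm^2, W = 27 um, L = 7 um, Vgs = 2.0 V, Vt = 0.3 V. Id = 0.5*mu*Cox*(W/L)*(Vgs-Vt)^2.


Step 1: Overdrive voltage Vov = Vgs - Vt = 2.0 - 0.3 = 1.7 V
Step 2: W/L = 27/7 = 3.85714
Step 3: Id = 0.5 * 386 * 3.074e-07 * 3.85714 * 1.7^2
Step 4: Id = 6.61e-04 A

6.61e-04


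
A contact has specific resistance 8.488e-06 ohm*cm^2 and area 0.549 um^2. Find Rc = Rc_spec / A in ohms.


Step 1: Convert area to cm^2: 0.549 um^2 = 5.4900e-09 cm^2
Step 2: Rc = Rc_spec / A = 8.488e-06 / 5.4900e-09
Step 3: Rc = 1.55e+03 ohms

1.55e+03


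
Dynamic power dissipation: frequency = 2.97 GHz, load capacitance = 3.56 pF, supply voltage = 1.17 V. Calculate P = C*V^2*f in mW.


Step 1: V^2 = 1.17^2 = 1.3689 V^2
Step 2: P = C*V^2*f = 3.56e-12 F * 1.3689 * 2.97e9 Hz
Step 3: P = 1.447365348e-02 W
Step 4: P = 14.474 mW

14.474


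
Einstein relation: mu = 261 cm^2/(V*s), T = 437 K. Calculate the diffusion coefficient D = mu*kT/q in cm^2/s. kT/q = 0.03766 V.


Step 1: D = mu * (kT/q)
Step 2: D = 261 * 0.03766
Step 3: D = 9.83 cm^2/s

9.83


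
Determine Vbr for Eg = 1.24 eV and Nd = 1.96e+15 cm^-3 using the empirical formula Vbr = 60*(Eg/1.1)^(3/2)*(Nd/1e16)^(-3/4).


Step 1: Eg/1.1 = 1.24/1.1 = 1.127273
Step 2: (Eg/1.1)^1.5 = 1.127273^1.5 = 1.196861
Step 3: (Nd/1e16)^(-0.75) = (0.196)^(-0.75) = 3.394751
Step 4: Vbr = 60 * 1.196861 * 3.394751 = 243.8 V

243.8


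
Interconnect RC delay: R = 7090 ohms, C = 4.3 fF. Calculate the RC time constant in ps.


Step 1: tau = R * C
Step 2: tau = 7090 * 4.3 fF = 7090 * 4.3e-15 F
Step 3: tau = 3.0487e-11 s = 30.487 ps

30.487


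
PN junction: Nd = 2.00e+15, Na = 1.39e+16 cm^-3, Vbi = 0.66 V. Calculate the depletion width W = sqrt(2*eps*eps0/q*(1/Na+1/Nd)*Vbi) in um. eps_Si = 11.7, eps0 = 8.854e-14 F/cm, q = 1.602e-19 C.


Step 1: 1/Na + 1/Nd = 1/1.39e+16 + 1/2.00e+15 = 5.71942e-16
Step 2: 2*eps*eps0/q = 2*11.7*8.854e-14/1.602e-19 = 1.293281e+07
Step 3: W^2 = 1.293281e+07 * 5.71942e-16 * 0.66 = 4.88190e-09
Step 4: W = sqrt(4.88190e-09) = 6.987e-05 cm = 0.6987 um

0.6987


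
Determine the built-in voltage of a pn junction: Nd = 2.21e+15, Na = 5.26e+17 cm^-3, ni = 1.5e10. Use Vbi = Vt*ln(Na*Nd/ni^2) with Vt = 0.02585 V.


Step 1: Compute Na*Nd/ni^2 = 5.26e+17 * 2.21e+15 / (1.5e10)^2 = 5.1665e+12
Step 2: ln(5.1665e+12) = 29.2732
Step 3: Vbi = 0.02585 * 29.2732 = 0.757 V

0.757


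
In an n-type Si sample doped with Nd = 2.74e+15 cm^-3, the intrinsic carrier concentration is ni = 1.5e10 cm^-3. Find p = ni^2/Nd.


Step 1: Since Nd >> ni, n ≈ Nd = 2.74e+15 cm^-3
Step 2: p = ni^2 / n = (1.5e10)^2 / 2.74e+15
Step 3: p = 2.25e20 / 2.74e+15 = 8.21e+04 cm^-3

8.21e+04


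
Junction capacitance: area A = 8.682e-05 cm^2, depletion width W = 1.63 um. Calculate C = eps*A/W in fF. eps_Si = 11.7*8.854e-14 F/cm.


Step 1: eps_Si = 11.7 * 8.854e-14 = 1.035918e-12 F/cm
Step 2: W in cm = 1.63 * 1e-4 = 1.63e-04 cm
Step 3: C = 1.035918e-12 * 8.682e-05 / 1.63e-04 = 5.517693e-13 F
Step 4: C = 551.77 fF

551.77


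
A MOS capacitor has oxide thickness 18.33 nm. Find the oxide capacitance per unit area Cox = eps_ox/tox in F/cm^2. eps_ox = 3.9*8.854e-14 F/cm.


Step 1: eps_ox = 3.9 * 8.854e-14 = 3.45306e-13 F/cm
Step 2: tox in cm = 18.33 nm * 1e-7 = 1.8330e-06 cm
Step 3: Cox = 3.45306e-13 / 1.8330e-06 = 1.88e-07 F/cm^2

1.88e-07


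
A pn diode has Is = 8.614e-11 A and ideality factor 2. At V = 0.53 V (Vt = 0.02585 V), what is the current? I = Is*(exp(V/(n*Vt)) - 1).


Step 1: V/(n*Vt) = 0.53/(2*0.02585) = 10.2515
Step 2: exp(10.2515) = 2.8325e+04
Step 3: I = 8.614e-11 * (2.8325e+04 - 1) = 2.44e-06 A

2.44e-06


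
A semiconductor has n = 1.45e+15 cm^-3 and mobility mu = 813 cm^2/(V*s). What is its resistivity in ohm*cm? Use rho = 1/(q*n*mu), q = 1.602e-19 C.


Step 1: sigma = q * n * mu = 1.602e-19 * 1.45e+15 * 813 = 1.88852e-01 S/cm
Step 2: rho = 1 / sigma = 1 / 1.88852e-01 = 5.295 ohm*cm

5.295


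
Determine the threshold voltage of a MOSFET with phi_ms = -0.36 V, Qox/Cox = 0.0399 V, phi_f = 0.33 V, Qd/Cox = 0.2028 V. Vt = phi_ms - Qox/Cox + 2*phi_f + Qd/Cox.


Step 1: Vt = phi_ms - Qox/Cox + 2*phi_f + Qd/Cox
Step 2: Vt = -0.36 - 0.0399 + 2*0.33 + 0.2028
Step 3: Vt = -0.36 - 0.0399 + 0.66 + 0.2028
Step 4: Vt = 0.4629 V

0.4629


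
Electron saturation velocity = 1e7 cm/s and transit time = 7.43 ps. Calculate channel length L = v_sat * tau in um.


Step 1: tau in seconds = 7.43 ps * 1e-12 = 7.4300e-12 s
Step 2: L = v_sat * tau = 1e7 * 7.4300e-12 = 7.4300e-05 cm
Step 3: L in um = 7.4300e-05 * 1e4 = 0.743 um

0.743


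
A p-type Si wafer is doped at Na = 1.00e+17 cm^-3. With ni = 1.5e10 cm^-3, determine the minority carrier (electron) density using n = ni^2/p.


Step 1: Majority hole concentration p ≈ Na = 1.00e+17 cm^-3
Step 2: n = ni^2 / Na = (1.5e10)^2 / 1.00e+17
Step 3: n = 2.25e+03 cm^-3

2.25e+03


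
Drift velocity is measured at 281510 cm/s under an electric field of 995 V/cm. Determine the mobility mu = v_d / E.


Step 1: mu = v_d / E
Step 2: mu = 281510 / 995
Step 3: mu = 282.92 cm^2/(V*s)

282.92


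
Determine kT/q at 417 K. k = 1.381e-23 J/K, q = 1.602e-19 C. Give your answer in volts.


Step 1: kT = 1.381e-23 * 417 = 5.75877e-21 J
Step 2: Vt = kT/q = 5.75877e-21 / 1.602e-19
Step 3: Vt = 0.03595 V

0.03595


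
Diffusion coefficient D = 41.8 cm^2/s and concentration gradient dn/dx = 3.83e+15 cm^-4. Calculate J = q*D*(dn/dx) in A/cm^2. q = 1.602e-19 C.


Step 1: J = q * D * (dn/dx)
Step 2: J = 1.602e-19 * 41.8 * 3.83e+15
Step 3: J = 2.56e-02 A/cm^2

2.56e-02


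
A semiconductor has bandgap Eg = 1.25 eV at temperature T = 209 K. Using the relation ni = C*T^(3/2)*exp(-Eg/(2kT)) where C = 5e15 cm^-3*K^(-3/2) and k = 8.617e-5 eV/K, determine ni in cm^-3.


Step 1: Compute kT = 8.617e-5 * 209 = 0.01800953 eV
Step 2: Exponent = -Eg/(2kT) = -1.25/(2*0.01800953) = -34.70385
Step 3: T^(3/2) = 209^1.5 = 3021.48
Step 4: ni = 5e15 * 3021.48 * exp(-34.70385) = 1.28e+04 cm^-3

1.28e+04


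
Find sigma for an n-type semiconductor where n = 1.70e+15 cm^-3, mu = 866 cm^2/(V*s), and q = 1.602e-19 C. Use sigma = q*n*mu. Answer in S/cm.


Step 1: sigma = q * n * mu
Step 2: sigma = 1.602e-19 * 1.70e+15 * 866
Step 3: sigma = 2.358e-01 S/cm

2.358e-01


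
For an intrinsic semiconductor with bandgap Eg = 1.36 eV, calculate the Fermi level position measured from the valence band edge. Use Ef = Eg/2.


Step 1: For an intrinsic semiconductor, the Fermi level sits at midgap.
Step 2: Ef = Eg / 2 = 1.36 / 2 = 0.68 eV

0.68


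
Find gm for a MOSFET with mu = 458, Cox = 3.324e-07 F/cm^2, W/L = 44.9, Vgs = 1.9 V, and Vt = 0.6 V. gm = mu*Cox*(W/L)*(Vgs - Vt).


Step 1: Vov = Vgs - Vt = 1.9 - 0.6 = 1.3 V
Step 2: gm = mu * Cox * (W/L) * Vov
Step 3: gm = 458 * 3.324e-07 * 44.9 * 1.3 = 8.89e-03 S

8.89e-03


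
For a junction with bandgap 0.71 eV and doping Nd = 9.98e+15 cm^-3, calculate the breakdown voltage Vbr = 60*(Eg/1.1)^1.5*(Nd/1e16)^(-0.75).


Step 1: Eg/1.1 = 0.71/1.1 = 0.645455
Step 2: (Eg/1.1)^1.5 = 0.645455^1.5 = 0.518560
Step 3: (Nd/1e16)^(-0.75) = (0.998)^(-0.75) = 1.001503
Step 4: Vbr = 60 * 0.518560 * 1.001503 = 31.2 V

31.2


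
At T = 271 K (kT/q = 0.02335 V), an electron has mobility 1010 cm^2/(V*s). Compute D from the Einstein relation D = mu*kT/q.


Step 1: D = mu * (kT/q)
Step 2: D = 1010 * 0.02335
Step 3: D = 23.58 cm^2/s

23.58


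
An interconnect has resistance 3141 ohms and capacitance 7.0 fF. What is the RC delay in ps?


Step 1: tau = R * C
Step 2: tau = 3141 * 7.0 fF = 3141 * 7.0e-15 F
Step 3: tau = 2.1987e-11 s = 21.987 ps

21.987


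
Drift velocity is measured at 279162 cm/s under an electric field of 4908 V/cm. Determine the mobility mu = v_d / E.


Step 1: mu = v_d / E
Step 2: mu = 279162 / 4908
Step 3: mu = 56.88 cm^2/(V*s)

56.88


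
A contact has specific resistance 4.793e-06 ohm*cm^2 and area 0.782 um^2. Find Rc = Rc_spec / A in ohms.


Step 1: Convert area to cm^2: 0.782 um^2 = 7.8200e-09 cm^2
Step 2: Rc = Rc_spec / A = 4.793e-06 / 7.8200e-09
Step 3: Rc = 6.13e+02 ohms

6.13e+02


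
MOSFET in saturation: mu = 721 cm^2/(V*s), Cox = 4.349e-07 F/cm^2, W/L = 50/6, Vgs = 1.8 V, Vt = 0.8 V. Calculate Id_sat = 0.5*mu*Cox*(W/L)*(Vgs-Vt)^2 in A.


Step 1: Overdrive voltage Vov = Vgs - Vt = 1.8 - 0.8 = 1.0 V
Step 2: W/L = 50/6 = 8.33333
Step 3: Id = 0.5 * 721 * 4.349e-07 * 8.33333 * 1.0^2
Step 4: Id = 1.31e-03 A

1.31e-03


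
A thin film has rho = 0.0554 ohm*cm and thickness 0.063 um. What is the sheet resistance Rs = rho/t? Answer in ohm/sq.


Step 1: Convert thickness to cm: t = 0.063 um = 6.3000e-06 cm
Step 2: Rs = rho / t = 0.0554 / 6.3000e-06
Step 3: Rs = 8793.7 ohm/sq

8793.7


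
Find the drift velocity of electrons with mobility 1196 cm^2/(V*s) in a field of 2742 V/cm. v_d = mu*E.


Step 1: v_d = mu * E
Step 2: v_d = 1196 * 2742 = 3279432
Step 3: v_d = 3.28e+06 cm/s

3.28e+06


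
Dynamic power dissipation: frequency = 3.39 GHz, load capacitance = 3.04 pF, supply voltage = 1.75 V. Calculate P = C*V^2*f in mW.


Step 1: V^2 = 1.75^2 = 3.0625 V^2
Step 2: P = C*V^2*f = 3.04e-12 F * 3.0625 * 3.39e9 Hz
Step 3: P = 3.15609e-02 W
Step 4: P = 31.561 mW

31.561


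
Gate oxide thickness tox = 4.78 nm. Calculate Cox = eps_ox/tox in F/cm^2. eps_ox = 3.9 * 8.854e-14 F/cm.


Step 1: eps_ox = 3.9 * 8.854e-14 = 3.45306e-13 F/cm
Step 2: tox in cm = 4.78 nm * 1e-7 = 4.7800e-07 cm
Step 3: Cox = 3.45306e-13 / 4.7800e-07 = 7.22e-07 F/cm^2

7.22e-07


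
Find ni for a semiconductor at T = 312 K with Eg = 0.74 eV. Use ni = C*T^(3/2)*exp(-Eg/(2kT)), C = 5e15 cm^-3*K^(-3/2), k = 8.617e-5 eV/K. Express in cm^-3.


Step 1: Compute kT = 8.617e-5 * 312 = 0.02688504 eV
Step 2: Exponent = -Eg/(2kT) = -0.74/(2*0.02688504) = -13.76230
Step 3: T^(3/2) = 312^1.5 = 5511.02
Step 4: ni = 5e15 * 5511.02 * exp(-13.76230) = 2.91e+13 cm^-3

2.91e+13


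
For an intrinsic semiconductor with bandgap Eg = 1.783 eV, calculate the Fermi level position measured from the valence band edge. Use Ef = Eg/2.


Step 1: For an intrinsic semiconductor, the Fermi level sits at midgap.
Step 2: Ef = Eg / 2 = 1.783 / 2 = 0.8915 eV

0.8915


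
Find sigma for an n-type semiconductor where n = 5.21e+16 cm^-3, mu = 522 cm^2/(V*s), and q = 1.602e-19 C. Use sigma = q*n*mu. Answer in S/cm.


Step 1: sigma = q * n * mu
Step 2: sigma = 1.602e-19 * 5.21e+16 * 522
Step 3: sigma = 4.357e+00 S/cm

4.357e+00


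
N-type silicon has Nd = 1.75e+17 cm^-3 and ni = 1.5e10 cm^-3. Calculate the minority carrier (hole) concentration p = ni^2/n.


Step 1: Since Nd >> ni, n ≈ Nd = 1.75e+17 cm^-3
Step 2: p = ni^2 / n = (1.5e10)^2 / 1.75e+17
Step 3: p = 2.25e20 / 1.75e+17 = 1.29e+03 cm^-3

1.29e+03


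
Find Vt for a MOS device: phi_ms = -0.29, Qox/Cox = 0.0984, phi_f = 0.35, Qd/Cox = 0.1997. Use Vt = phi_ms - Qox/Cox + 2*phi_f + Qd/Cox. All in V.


Step 1: Vt = phi_ms - Qox/Cox + 2*phi_f + Qd/Cox
Step 2: Vt = -0.29 - 0.0984 + 2*0.35 + 0.1997
Step 3: Vt = -0.29 - 0.0984 + 0.7 + 0.1997
Step 4: Vt = 0.5113 V

0.5113


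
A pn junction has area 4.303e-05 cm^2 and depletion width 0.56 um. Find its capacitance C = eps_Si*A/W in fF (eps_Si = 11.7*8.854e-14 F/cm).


Step 1: eps_Si = 11.7 * 8.854e-14 = 1.035918e-12 F/cm
Step 2: W in cm = 0.56 * 1e-4 = 5.60e-05 cm
Step 3: C = 1.035918e-12 * 4.303e-05 / 5.60e-05 = 7.959920e-13 F
Step 4: C = 795.99 fF

795.99


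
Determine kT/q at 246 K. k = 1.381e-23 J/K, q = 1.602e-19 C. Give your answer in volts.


Step 1: kT = 1.381e-23 * 246 = 3.39726e-21 J
Step 2: Vt = kT/q = 3.39726e-21 / 1.602e-19
Step 3: Vt = 0.02121 V

0.02121


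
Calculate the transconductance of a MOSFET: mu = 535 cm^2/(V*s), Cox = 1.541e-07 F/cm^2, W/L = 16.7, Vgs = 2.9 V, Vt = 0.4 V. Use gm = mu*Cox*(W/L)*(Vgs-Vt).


Step 1: Vov = Vgs - Vt = 2.9 - 0.4 = 2.5 V
Step 2: gm = mu * Cox * (W/L) * Vov
Step 3: gm = 535 * 1.541e-07 * 16.7 * 2.5 = 3.44e-03 S

3.44e-03


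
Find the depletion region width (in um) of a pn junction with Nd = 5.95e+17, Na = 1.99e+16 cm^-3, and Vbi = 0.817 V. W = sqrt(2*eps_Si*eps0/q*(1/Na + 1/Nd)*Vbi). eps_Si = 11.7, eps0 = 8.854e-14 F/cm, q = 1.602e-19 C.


Step 1: 1/Na + 1/Nd = 1/1.99e+16 + 1/5.95e+17 = 5.19319e-17
Step 2: 2*eps*eps0/q = 2*11.7*8.854e-14/1.602e-19 = 1.293281e+07
Step 3: W^2 = 1.293281e+07 * 5.19319e-17 * 0.817 = 5.48718e-10
Step 4: W = sqrt(5.48718e-10) = 2.342e-05 cm = 0.2342 um

0.2342


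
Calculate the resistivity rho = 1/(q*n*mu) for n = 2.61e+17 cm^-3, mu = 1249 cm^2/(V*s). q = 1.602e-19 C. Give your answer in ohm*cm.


Step 1: sigma = q * n * mu = 1.602e-19 * 2.61e+17 * 1249 = 5.22234e+01 S/cm
Step 2: rho = 1 / sigma = 1 / 5.22234e+01 = 0.01915 ohm*cm

0.01915


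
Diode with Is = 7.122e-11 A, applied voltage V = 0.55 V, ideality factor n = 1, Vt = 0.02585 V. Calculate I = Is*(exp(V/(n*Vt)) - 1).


Step 1: V/(n*Vt) = 0.55/(1*0.02585) = 21.2766
Step 2: exp(21.2766) = 1.7390e+09
Step 3: I = 7.122e-11 * (1.7390e+09 - 1) = 1.24e-01 A

1.24e-01


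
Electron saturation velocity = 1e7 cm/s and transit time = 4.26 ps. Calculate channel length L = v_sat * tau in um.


Step 1: tau in seconds = 4.26 ps * 1e-12 = 4.2600e-12 s
Step 2: L = v_sat * tau = 1e7 * 4.2600e-12 = 4.2600e-05 cm
Step 3: L in um = 4.2600e-05 * 1e4 = 0.426 um

0.426


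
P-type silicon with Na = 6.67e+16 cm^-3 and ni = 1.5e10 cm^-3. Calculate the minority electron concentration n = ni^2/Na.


Step 1: Majority hole concentration p ≈ Na = 6.67e+16 cm^-3
Step 2: n = ni^2 / Na = (1.5e10)^2 / 6.67e+16
Step 3: n = 3.37e+03 cm^-3

3.37e+03


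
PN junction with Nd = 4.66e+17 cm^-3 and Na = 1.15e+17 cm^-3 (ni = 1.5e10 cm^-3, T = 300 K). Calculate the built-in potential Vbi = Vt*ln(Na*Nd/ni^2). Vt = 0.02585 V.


Step 1: Compute Na*Nd/ni^2 = 1.15e+17 * 4.66e+17 / (1.5e10)^2 = 2.3818e+14
Step 2: ln(2.3818e+14) = 33.1040
Step 3: Vbi = 0.02585 * 33.1040 = 0.856 V

0.856


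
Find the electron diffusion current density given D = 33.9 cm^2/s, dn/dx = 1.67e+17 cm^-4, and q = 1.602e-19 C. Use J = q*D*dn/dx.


Step 1: J = q * D * (dn/dx)
Step 2: J = 1.602e-19 * 33.9 * 1.67e+17
Step 3: J = 9.07e-01 A/cm^2

9.07e-01


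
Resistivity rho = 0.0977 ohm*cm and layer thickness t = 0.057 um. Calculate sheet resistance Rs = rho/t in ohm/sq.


Step 1: Convert thickness to cm: t = 0.057 um = 5.7000e-06 cm
Step 2: Rs = rho / t = 0.0977 / 5.7000e-06
Step 3: Rs = 17140.4 ohm/sq

17140.4


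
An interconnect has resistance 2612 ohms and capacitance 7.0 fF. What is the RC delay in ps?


Step 1: tau = R * C
Step 2: tau = 2612 * 7.0 fF = 2612 * 7.0e-15 F
Step 3: tau = 1.8284e-11 s = 18.284 ps

18.284


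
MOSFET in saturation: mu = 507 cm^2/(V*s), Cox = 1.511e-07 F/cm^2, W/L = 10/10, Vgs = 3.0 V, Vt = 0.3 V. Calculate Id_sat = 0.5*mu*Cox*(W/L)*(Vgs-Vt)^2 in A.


Step 1: Overdrive voltage Vov = Vgs - Vt = 3.0 - 0.3 = 2.7 V
Step 2: W/L = 10/10 = 1
Step 3: Id = 0.5 * 507 * 1.511e-07 * 1 * 2.7^2
Step 4: Id = 2.79e-04 A

2.79e-04


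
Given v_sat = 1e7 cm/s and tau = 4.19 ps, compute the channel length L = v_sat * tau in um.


Step 1: tau in seconds = 4.19 ps * 1e-12 = 4.1900e-12 s
Step 2: L = v_sat * tau = 1e7 * 4.1900e-12 = 4.1900e-05 cm
Step 3: L in um = 4.1900e-05 * 1e4 = 0.419 um

0.419


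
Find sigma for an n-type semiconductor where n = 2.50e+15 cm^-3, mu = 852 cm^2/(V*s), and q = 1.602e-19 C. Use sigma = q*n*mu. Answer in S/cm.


Step 1: sigma = q * n * mu
Step 2: sigma = 1.602e-19 * 2.50e+15 * 852
Step 3: sigma = 3.412e-01 S/cm

3.412e-01


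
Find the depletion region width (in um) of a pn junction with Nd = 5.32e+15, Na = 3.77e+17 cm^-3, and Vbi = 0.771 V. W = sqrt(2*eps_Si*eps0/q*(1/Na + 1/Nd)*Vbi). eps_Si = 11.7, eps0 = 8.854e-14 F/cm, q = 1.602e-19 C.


Step 1: 1/Na + 1/Nd = 1/3.77e+17 + 1/5.32e+15 = 1.90622e-16
Step 2: 2*eps*eps0/q = 2*11.7*8.854e-14/1.602e-19 = 1.293281e+07
Step 3: W^2 = 1.293281e+07 * 1.90622e-16 * 0.771 = 1.90073e-09
Step 4: W = sqrt(1.90073e-09) = 4.360e-05 cm = 0.436 um

0.436


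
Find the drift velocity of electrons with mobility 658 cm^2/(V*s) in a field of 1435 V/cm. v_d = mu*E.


Step 1: v_d = mu * E
Step 2: v_d = 658 * 1435 = 944230
Step 3: v_d = 9.44e+05 cm/s

9.44e+05


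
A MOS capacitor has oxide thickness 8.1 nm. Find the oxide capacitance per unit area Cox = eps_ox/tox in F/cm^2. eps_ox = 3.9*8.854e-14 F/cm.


Step 1: eps_ox = 3.9 * 8.854e-14 = 3.45306e-13 F/cm
Step 2: tox in cm = 8.1 nm * 1e-7 = 8.1000e-07 cm
Step 3: Cox = 3.45306e-13 / 8.1000e-07 = 4.26e-07 F/cm^2

4.26e-07


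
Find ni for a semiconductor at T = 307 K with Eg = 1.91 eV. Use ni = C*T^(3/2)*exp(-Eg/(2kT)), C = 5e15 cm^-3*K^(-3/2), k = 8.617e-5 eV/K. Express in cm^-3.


Step 1: Compute kT = 8.617e-5 * 307 = 0.02645419 eV
Step 2: Exponent = -Eg/(2kT) = -1.91/(2*0.02645419) = -36.10014
Step 3: T^(3/2) = 307^1.5 = 5379.07
Step 4: ni = 5e15 * 5379.07 * exp(-36.10014) = 5.64e+03 cm^-3

5.64e+03


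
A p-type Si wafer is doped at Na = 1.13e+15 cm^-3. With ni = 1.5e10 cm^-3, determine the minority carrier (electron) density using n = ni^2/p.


Step 1: Majority hole concentration p ≈ Na = 1.13e+15 cm^-3
Step 2: n = ni^2 / Na = (1.5e10)^2 / 1.13e+15
Step 3: n = 1.99e+05 cm^-3

1.99e+05


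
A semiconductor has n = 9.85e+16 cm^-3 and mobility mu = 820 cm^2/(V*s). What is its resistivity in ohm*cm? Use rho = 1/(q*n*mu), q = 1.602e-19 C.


Step 1: sigma = q * n * mu = 1.602e-19 * 9.85e+16 * 820 = 1.29394e+01 S/cm
Step 2: rho = 1 / sigma = 1 / 1.29394e+01 = 0.07728 ohm*cm

0.07728
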